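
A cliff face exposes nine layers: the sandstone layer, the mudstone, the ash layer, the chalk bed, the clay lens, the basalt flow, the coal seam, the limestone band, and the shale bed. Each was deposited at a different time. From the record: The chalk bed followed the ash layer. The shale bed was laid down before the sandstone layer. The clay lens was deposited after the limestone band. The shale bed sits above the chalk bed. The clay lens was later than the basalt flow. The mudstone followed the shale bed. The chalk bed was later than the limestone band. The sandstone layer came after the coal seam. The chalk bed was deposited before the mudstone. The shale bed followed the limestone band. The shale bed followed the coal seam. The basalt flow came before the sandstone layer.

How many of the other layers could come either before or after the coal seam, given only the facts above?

5

Forced after the coal seam: the mudstone, the sandstone layer, and the shale bed.
That leaves the ash layer, the basalt flow, the chalk bed, the clay lens, and the limestone band with no forced order relative to the coal seam — 5.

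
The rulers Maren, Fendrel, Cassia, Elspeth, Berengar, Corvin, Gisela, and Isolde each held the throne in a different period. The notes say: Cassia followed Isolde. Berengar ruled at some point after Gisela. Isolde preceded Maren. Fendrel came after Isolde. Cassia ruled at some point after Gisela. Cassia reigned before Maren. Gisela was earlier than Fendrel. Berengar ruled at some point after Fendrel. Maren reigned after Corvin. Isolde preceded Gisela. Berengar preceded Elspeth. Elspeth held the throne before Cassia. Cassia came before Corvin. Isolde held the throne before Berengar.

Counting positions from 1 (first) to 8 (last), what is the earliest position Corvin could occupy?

Berengar, Cassia, Elspeth, Fendrel, Gisela, and Isolde must all come before Corvin — 6 forced predecessors.
Nothing else is forced ahead of Corvin, so their earliest slot is position 6 + 1 = 7.

7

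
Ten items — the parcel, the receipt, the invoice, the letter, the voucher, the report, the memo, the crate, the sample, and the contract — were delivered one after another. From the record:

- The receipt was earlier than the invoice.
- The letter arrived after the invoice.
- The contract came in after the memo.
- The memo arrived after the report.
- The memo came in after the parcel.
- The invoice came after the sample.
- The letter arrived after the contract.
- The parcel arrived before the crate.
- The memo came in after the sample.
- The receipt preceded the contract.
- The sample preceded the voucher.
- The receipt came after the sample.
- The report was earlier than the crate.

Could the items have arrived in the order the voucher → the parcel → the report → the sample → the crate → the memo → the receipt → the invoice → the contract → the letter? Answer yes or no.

no

The constraints require the sample before the voucher, but in the proposed sequence the voucher appears ahead of the sample. That one violation is enough.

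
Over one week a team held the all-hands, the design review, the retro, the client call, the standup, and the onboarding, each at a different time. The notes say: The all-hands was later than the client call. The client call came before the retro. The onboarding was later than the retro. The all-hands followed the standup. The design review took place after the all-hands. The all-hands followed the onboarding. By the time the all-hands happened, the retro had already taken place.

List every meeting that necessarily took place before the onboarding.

the client call, the retro

Directly stated before the onboarding: the retro.
The client call reaches the onboarding via the client call → the retro → the onboarding.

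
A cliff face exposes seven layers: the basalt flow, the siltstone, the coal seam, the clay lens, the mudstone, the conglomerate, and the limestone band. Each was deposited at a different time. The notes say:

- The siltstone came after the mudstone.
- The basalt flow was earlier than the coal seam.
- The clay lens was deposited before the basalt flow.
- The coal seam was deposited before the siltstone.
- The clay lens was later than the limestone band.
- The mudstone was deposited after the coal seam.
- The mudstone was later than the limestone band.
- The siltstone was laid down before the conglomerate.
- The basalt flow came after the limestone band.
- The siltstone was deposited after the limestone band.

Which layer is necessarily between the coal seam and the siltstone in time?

the mudstone

Tracing the constraints gives the coal seam → the mudstone → the siltstone, so the mudstone sits after the coal seam and before the siltstone.
No other layer is forced both after the coal seam and before the siltstone.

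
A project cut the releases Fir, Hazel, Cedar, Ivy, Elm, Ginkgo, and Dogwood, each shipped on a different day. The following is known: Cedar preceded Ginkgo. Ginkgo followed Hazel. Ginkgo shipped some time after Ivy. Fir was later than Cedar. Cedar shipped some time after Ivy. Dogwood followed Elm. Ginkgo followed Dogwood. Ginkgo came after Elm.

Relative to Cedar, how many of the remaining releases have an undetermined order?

Forced before Cedar: Ivy; forced after Cedar: Fir and Ginkgo.
That leaves Dogwood, Elm, and Hazel with no forced order relative to Cedar — 3.

3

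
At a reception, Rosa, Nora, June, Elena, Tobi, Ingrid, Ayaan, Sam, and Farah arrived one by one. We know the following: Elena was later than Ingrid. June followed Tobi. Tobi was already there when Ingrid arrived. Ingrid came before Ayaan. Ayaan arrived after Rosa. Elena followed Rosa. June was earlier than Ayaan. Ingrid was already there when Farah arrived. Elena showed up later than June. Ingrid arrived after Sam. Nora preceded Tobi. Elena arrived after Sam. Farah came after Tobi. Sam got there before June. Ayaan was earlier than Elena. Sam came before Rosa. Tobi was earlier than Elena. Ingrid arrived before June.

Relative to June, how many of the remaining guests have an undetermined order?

Forced before June: Ingrid, Nora, Sam, and Tobi; forced after June: Ayaan and Elena.
That leaves Farah and Rosa with no forced order relative to June — 2.

2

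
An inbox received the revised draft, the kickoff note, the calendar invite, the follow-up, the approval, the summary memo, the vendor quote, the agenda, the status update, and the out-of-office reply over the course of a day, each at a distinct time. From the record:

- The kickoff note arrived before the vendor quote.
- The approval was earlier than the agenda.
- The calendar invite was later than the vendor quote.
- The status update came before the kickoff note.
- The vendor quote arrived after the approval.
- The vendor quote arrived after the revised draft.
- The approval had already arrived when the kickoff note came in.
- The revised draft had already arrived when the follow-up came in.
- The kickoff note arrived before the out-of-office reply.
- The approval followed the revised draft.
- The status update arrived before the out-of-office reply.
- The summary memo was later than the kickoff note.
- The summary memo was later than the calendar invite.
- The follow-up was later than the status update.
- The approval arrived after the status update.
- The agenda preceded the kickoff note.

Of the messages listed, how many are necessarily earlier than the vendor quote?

5

Directly stated before the vendor quote: the approval, the kickoff note, and the revised draft.
The agenda reaches the vendor quote via the agenda → the kickoff note → the vendor quote.
The status update reaches the vendor quote via the status update → the approval → the vendor quote.
That's the agenda, the approval, the kickoff note, the revised draft, and the status update — 5 in all.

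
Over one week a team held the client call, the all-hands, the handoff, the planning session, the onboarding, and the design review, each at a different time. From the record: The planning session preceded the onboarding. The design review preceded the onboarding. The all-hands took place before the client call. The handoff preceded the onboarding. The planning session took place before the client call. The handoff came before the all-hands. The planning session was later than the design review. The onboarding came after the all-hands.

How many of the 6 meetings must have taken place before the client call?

Directly stated before the client call: the all-hands and the planning session.
The design review reaches the client call via the design review → the planning session → the client call.
The handoff reaches the client call via the handoff → the all-hands → the client call.
No chain forces the onboarding ahead of the client call.
That's the all-hands, the design review, the handoff, and the planning session — 4 in all.

4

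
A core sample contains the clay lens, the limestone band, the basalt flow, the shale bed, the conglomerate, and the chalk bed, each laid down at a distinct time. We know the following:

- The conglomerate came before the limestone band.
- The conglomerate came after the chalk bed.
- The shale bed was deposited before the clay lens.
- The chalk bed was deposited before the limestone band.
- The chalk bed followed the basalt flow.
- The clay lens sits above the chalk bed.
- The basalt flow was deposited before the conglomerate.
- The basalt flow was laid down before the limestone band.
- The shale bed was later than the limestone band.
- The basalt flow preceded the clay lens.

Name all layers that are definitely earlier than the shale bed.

the basalt flow, the chalk bed, the conglomerate, the limestone band

Directly stated before the shale bed: the limestone band.
The basalt flow reaches the shale bed via the basalt flow → the limestone band → the shale bed.
The chalk bed reaches the shale bed via the chalk bed → the limestone band → the shale bed.
The conglomerate reaches the shale bed via the conglomerate → the limestone band → the shale bed.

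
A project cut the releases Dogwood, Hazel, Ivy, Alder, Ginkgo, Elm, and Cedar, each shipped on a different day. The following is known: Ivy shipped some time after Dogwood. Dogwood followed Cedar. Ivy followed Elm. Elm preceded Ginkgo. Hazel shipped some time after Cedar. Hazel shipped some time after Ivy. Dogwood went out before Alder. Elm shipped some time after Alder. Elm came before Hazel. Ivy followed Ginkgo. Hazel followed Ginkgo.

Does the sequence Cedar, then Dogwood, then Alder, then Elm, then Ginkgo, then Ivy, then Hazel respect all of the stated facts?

Check each stated constraint against the proposed order — e.g. Dogwood is ahead of Ivy; Cedar is ahead of Hazel. Every pair is in the required order; nothing is violated.

yes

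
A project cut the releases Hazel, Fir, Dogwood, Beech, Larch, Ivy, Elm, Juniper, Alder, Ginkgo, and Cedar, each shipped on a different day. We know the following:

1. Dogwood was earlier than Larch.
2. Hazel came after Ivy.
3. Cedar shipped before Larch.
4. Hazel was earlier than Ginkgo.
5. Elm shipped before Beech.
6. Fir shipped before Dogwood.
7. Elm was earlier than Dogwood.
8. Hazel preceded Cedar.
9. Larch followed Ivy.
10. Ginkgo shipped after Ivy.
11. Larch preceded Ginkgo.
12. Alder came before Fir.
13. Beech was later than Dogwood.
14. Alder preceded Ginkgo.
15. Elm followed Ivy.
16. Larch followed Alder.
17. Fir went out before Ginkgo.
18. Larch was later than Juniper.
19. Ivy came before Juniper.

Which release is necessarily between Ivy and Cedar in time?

Hazel

Tracing the constraints gives Ivy → Hazel → Cedar, so Hazel sits after Ivy and before Cedar.
No other release is forced both after Ivy and before Cedar.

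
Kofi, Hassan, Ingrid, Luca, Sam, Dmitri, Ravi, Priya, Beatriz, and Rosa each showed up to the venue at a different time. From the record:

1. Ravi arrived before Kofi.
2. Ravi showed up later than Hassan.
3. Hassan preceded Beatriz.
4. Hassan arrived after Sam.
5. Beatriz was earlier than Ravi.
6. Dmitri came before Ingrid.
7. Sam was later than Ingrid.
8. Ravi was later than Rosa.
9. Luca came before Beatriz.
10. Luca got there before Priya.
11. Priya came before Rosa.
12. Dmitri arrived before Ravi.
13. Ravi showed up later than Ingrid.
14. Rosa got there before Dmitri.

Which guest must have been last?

Kofi

Every other guest has a chain of constraints placing them before Kofi, so Kofi is last.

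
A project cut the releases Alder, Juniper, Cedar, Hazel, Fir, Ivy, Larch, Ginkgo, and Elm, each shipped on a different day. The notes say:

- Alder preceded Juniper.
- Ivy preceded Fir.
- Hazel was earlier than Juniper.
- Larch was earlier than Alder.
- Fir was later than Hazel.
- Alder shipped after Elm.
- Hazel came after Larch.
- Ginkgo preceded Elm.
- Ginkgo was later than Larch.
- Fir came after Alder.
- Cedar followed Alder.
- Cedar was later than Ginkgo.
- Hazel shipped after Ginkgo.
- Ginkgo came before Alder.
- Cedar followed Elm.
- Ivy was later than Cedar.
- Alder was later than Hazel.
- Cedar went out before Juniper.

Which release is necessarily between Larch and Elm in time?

Tracing the constraints gives Larch → Ginkgo → Elm, so Ginkgo sits after Larch and before Elm.
No other release is forced both after Larch and before Elm.

Ginkgo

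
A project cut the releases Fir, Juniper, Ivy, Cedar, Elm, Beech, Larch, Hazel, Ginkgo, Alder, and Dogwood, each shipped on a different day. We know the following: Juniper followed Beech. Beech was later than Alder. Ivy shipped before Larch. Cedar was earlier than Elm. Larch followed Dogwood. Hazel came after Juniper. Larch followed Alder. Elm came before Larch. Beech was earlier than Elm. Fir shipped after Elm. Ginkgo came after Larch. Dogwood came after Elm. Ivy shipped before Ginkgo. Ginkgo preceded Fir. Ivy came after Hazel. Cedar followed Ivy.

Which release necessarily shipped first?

Alder

Alder has a chain of constraints placing it before every other release, so Alder must be first.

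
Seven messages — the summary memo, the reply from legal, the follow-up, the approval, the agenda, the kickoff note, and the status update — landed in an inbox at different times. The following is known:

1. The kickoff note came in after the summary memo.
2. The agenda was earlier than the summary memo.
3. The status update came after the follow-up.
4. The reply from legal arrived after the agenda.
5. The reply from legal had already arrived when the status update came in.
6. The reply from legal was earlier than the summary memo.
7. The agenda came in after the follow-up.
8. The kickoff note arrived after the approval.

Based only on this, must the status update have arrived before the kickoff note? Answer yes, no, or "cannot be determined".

No chain of stated constraints runs from the status update to the kickoff note, and none runs from the kickoff note to the status update either.
So the relative order of the status update and the kickoff note is not fixed by the given facts.

cannot be determined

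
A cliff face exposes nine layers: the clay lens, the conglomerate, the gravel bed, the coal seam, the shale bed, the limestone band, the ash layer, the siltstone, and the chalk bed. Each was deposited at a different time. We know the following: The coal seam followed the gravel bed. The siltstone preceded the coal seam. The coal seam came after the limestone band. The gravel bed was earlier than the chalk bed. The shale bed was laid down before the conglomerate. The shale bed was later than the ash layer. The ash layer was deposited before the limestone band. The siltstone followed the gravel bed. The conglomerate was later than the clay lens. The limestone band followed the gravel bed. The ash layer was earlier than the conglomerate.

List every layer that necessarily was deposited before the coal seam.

the ash layer, the gravel bed, the limestone band, the siltstone

Directly stated before the coal seam: the gravel bed, the limestone band, and the siltstone.
The ash layer reaches the coal seam via the ash layer → the limestone band → the coal seam.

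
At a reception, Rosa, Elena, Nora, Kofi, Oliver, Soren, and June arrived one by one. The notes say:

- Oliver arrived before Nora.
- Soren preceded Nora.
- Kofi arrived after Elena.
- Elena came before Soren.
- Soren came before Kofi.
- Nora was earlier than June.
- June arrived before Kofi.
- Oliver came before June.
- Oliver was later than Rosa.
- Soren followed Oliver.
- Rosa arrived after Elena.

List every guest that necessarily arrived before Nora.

Directly stated before Nora: Oliver and Soren.
Elena reaches Nora via Elena → Soren → Nora.
Rosa reaches Nora via Rosa → Oliver → Nora.

Elena, Oliver, Rosa, Soren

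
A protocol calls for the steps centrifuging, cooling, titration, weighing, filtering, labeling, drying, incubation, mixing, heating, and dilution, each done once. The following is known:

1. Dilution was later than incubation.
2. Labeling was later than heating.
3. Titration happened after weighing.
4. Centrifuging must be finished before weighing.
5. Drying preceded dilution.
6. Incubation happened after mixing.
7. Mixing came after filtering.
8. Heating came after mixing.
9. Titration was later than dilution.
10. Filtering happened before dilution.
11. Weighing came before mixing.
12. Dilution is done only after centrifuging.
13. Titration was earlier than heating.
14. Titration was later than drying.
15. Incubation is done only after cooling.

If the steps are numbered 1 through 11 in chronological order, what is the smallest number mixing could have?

Centrifuging, filtering, and weighing must all come before mixing — 3 forced predecessors.
Nothing else is forced ahead of mixing, so its earliest slot is position 3 + 1 = 4.

4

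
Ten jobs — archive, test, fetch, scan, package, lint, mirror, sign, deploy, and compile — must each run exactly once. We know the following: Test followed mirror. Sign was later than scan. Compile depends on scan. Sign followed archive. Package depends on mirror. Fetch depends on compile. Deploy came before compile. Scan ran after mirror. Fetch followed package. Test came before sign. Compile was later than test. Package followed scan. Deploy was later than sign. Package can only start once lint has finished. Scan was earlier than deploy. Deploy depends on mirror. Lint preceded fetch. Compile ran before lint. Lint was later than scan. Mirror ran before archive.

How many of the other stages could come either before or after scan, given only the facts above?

Forced before scan: mirror; forced after scan: compile, deploy, fetch, lint, package, and sign.
That leaves archive and test with no forced order relative to scan — 2.

2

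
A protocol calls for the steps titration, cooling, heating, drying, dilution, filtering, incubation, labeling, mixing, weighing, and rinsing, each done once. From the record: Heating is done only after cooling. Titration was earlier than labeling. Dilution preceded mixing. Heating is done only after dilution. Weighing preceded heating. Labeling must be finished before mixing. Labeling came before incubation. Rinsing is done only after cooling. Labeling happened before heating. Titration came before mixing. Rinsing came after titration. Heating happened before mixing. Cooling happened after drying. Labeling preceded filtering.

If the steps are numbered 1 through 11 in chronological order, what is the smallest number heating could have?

Cooling, dilution, drying, labeling, titration, and weighing must all come before heating — 6 forced predecessors.
Nothing else is forced ahead of heating, so its earliest slot is position 6 + 1 = 7.

7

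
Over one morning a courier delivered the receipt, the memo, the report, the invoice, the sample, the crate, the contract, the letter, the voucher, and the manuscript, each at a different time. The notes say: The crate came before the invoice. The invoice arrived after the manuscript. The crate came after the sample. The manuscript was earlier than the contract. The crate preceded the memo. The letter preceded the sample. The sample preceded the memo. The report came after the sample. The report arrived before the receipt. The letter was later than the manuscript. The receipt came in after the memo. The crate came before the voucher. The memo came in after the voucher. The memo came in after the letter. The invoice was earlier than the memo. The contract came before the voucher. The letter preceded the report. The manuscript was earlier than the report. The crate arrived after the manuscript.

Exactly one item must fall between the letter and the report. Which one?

Tracing the constraints gives the letter → the sample → the report, so the sample sits after the letter and before the report.
No other item is forced both after the letter and before the report.

the sample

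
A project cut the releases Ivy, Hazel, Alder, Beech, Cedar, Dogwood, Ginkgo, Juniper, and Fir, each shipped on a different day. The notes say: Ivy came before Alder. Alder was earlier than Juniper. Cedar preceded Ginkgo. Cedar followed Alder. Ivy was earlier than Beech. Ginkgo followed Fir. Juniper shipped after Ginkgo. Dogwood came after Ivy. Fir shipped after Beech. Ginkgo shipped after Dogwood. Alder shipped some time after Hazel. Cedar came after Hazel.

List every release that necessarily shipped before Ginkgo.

Directly stated before Ginkgo: Cedar, Dogwood, and Fir.
Alder reaches Ginkgo via Alder → Cedar → Ginkgo.
Beech reaches Ginkgo via Beech → Fir → Ginkgo.
Hazel reaches Ginkgo via Hazel → Cedar → Ginkgo.
Likewise Ivy reaches Ginkgo by chaining the stated constraints.
No chain forces Juniper ahead of Ginkgo.

Alder, Beech, Cedar, Dogwood, Fir, Hazel, Ivy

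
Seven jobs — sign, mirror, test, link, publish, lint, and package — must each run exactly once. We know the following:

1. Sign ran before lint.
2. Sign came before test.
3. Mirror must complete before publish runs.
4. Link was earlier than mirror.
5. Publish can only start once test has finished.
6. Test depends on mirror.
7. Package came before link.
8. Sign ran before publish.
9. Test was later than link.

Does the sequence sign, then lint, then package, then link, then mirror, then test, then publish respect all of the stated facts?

Check each stated constraint against the proposed order — e.g. sign is ahead of test; sign is ahead of publish. Every pair is in the required order; nothing is violated.

yes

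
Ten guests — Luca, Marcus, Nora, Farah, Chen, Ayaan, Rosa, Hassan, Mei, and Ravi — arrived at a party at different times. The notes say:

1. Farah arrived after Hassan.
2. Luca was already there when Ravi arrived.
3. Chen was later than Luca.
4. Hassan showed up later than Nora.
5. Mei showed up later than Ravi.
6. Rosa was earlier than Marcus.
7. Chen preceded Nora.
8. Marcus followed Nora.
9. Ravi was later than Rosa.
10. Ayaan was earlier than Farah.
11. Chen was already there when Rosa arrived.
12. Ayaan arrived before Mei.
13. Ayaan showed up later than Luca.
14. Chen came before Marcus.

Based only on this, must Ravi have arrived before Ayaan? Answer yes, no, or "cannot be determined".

No chain of stated constraints runs from Ravi to Ayaan, and none runs from Ayaan to Ravi either.
So the relative order of Ravi and Ayaan is not fixed by the given facts.

cannot be determined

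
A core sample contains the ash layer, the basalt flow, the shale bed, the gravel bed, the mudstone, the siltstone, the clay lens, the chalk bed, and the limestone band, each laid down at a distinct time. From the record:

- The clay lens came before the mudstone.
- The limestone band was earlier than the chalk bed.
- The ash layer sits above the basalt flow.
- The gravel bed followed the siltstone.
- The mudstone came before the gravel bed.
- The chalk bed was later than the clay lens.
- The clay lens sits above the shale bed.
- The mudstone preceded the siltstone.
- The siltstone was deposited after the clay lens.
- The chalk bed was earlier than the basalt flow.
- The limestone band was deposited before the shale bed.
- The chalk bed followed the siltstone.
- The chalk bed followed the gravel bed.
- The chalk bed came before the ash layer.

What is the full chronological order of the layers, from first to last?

The constraints fix every adjacent pair, so only one ordering works:
the limestone band → the shale bed → the clay lens → the mudstone → the siltstone → the gravel bed → the chalk bed → the basalt flow → the ash layer.

the limestone band, the shale bed, the clay lens, the mudstone, the siltstone, the gravel bed, the chalk bed, the basalt flow, the ash layer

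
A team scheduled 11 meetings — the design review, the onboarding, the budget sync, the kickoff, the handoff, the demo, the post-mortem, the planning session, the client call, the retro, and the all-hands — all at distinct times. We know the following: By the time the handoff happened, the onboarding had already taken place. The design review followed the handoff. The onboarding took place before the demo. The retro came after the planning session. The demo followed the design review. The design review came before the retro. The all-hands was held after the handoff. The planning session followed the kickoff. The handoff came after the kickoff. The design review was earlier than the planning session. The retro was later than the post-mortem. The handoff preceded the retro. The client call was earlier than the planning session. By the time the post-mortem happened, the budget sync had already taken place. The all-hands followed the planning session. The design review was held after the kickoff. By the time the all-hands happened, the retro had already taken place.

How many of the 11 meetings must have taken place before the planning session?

5

Directly stated before the planning session: the client call, the design review, and the kickoff.
The handoff reaches the planning session via the handoff → the design review → the planning session.
The onboarding reaches the planning session via the onboarding → the handoff → the design review → the planning session.
No chain forces the post-mortem (or any of the others) ahead of the planning session.
That's the client call, the design review, the handoff, the kickoff, and the onboarding — 5 in all.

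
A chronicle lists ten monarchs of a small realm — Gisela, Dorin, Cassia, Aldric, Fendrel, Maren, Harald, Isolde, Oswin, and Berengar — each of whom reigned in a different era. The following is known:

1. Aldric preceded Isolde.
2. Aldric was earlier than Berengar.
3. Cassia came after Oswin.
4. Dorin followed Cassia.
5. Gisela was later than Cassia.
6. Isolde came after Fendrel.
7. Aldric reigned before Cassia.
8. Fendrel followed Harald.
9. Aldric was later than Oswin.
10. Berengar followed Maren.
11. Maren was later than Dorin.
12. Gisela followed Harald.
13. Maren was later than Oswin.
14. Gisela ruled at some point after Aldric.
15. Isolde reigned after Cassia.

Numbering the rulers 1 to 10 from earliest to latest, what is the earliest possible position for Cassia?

Aldric and Oswin must both come before Cassia — 2 forced predecessors.
Nothing else is forced ahead of Cassia, so their earliest slot is position 2 + 1 = 3.

3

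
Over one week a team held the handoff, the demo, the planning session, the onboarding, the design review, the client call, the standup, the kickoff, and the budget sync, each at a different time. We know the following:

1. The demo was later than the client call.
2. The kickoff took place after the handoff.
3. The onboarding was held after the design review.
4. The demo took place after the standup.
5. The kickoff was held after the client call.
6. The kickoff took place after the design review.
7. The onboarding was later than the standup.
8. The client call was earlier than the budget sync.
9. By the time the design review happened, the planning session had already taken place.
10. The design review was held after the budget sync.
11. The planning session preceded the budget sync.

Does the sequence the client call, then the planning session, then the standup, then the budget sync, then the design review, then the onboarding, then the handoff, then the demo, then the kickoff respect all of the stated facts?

Check each stated constraint against the proposed order — e.g. the client call is ahead of the demo; the client call is ahead of the kickoff. Every pair is in the required order; nothing is violated.

yes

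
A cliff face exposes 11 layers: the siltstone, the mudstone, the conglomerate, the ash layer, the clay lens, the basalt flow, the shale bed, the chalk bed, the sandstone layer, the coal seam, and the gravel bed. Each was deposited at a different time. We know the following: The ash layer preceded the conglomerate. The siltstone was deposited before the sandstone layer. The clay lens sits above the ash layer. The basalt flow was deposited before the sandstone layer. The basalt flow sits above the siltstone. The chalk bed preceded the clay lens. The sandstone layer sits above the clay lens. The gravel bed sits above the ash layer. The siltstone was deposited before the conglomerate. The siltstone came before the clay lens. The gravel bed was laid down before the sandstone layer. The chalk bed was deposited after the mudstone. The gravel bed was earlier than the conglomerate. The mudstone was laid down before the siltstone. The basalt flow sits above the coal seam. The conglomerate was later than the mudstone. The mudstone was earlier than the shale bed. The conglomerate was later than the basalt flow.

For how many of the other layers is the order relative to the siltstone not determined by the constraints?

5

Forced before the siltstone: the mudstone; forced after the siltstone: the basalt flow, the clay lens, the conglomerate, and the sandstone layer.
That leaves the ash layer, the chalk bed, the coal seam, the gravel bed, and the shale bed with no forced order relative to the siltstone — 5.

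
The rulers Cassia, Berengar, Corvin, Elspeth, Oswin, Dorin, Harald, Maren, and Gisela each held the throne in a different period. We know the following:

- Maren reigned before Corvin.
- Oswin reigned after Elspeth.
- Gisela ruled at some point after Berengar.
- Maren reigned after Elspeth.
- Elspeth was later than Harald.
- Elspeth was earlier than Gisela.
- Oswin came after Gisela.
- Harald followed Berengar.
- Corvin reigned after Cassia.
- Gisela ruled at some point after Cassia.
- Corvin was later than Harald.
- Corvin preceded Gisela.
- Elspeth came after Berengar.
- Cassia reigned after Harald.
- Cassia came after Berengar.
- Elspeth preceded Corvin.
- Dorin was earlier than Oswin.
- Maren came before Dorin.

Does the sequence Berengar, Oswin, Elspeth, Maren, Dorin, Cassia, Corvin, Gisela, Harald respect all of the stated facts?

The constraints require Harald before Cassia, but in the proposed sequence Cassia appears ahead of Harald. That one violation is enough.

no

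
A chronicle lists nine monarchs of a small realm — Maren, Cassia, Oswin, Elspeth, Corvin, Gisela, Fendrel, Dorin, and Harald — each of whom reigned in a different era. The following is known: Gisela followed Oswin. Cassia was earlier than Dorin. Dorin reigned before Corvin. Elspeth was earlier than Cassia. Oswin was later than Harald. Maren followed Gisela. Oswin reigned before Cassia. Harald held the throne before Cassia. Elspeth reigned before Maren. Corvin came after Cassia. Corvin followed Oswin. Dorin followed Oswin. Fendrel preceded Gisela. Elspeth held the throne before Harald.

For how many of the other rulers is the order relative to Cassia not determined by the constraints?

3

Forced before Cassia: Elspeth, Harald, and Oswin; forced after Cassia: Corvin and Dorin.
That leaves Fendrel, Gisela, and Maren with no forced order relative to Cassia — 3.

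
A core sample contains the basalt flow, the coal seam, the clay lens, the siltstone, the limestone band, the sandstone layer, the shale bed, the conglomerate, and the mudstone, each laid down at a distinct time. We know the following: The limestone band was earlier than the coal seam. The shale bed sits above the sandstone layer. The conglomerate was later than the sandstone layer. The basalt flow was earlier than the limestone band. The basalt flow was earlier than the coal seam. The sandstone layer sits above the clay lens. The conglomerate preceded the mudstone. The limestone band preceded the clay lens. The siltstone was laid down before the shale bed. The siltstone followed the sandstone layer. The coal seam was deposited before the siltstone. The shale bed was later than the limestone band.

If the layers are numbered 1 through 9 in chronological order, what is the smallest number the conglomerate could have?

5

The basalt flow, the clay lens, the limestone band, and the sandstone layer must all come before the conglomerate — 4 forced predecessors.
Nothing else is forced ahead of the conglomerate, so its earliest slot is position 4 + 1 = 5.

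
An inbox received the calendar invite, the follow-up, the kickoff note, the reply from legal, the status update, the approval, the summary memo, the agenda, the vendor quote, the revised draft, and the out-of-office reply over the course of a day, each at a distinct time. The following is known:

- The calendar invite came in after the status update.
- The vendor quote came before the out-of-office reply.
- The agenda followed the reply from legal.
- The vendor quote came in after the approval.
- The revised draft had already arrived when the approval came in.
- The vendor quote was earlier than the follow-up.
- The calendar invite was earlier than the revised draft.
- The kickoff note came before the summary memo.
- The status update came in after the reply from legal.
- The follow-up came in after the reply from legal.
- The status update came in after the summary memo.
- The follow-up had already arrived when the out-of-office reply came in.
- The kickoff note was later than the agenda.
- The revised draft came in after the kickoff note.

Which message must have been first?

the reply from legal

The reply from legal has a chain of constraints placing it before every other message, so the reply from legal must be first.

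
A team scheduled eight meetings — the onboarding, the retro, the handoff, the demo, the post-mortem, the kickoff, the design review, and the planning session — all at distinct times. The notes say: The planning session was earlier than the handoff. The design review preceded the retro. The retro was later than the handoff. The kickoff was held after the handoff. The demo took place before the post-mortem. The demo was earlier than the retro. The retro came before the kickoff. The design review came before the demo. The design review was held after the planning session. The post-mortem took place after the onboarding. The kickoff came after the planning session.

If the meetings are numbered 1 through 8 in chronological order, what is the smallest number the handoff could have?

The planning session must come before the handoff — 1 forced predecessor.
Nothing else is forced ahead of the handoff, so its earliest slot is position 1 + 1 = 2.

2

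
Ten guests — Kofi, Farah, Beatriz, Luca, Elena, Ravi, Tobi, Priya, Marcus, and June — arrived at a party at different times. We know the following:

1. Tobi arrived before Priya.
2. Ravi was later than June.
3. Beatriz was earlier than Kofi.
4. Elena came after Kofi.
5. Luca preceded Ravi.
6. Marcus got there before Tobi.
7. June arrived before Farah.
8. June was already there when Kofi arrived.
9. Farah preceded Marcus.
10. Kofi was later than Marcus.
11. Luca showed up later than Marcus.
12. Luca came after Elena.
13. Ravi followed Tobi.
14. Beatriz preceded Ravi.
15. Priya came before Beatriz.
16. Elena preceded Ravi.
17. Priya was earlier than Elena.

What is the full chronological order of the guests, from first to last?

The constraints fix every adjacent pair, so only one ordering works:
June → Farah → Marcus → Tobi → Priya → Beatriz → Kofi → Elena → Luca → Ravi.

June, Farah, Marcus, Tobi, Priya, Beatriz, Kofi, Elena, Luca, Ravi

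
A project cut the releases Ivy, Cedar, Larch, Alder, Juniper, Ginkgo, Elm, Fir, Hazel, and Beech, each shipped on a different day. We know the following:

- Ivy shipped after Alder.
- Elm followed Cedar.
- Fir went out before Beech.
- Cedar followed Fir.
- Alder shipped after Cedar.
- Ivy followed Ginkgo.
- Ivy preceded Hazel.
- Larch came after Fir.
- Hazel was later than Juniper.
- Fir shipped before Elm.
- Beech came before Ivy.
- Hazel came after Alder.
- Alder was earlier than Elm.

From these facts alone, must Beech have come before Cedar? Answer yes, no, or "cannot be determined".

cannot be determined

No chain of stated constraints runs from Beech to Cedar, and none runs from Cedar to Beech either.
So the relative order of Beech and Cedar is not fixed by the given facts.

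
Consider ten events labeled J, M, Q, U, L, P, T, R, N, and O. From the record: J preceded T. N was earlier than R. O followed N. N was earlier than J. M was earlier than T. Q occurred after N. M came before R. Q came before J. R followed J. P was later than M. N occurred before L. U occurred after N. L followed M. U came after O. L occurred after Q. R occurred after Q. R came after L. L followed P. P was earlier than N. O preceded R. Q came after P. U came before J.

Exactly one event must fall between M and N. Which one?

Tracing the constraints gives M → P → N, so P sits after M and before N.
No other event is forced both after M and before N.

P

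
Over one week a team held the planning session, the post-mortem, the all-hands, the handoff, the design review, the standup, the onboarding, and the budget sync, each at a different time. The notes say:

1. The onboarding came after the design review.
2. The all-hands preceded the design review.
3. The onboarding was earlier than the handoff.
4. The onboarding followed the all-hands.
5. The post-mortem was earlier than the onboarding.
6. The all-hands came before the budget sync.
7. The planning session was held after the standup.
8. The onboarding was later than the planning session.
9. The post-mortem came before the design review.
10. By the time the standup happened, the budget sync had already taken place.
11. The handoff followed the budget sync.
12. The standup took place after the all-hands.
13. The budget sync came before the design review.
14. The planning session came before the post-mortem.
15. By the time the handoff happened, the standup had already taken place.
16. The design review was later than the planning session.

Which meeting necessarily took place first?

The all-hands has a chain of constraints placing it before every other meeting, so the all-hands must be first.

the all-hands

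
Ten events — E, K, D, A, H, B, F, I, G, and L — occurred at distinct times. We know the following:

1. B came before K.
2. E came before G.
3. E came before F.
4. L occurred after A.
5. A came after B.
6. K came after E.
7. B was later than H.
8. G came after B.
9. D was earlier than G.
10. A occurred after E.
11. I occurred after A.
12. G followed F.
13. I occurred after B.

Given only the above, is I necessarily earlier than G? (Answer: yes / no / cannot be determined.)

No chain of stated constraints runs from I to G, and none runs from G to I either.
So the relative order of I and G is not fixed by the given facts.

cannot be determined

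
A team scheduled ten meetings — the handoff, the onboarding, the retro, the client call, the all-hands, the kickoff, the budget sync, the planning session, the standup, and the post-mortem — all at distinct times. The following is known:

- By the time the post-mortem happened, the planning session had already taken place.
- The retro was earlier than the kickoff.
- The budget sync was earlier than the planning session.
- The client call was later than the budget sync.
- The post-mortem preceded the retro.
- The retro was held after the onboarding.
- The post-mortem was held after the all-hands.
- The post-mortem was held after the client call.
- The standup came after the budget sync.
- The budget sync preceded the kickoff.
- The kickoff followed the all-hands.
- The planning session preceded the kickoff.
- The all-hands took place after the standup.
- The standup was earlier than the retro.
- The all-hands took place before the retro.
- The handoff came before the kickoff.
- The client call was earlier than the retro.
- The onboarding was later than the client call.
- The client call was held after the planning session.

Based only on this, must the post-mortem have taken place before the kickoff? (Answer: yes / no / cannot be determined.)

yes

Chain the constraints: the post-mortem → the retro → the kickoff. Each link is directly stated, so the post-mortem comes before the kickoff.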